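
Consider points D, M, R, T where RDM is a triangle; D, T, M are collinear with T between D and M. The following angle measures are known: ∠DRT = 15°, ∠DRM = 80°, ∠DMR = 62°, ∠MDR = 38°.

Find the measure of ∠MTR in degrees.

∠MTR = 53°

1. ∠RDT = 38°  [T on ray DM]
2. ∠DTR = 127°  [△RDT]
3. ∠MTR = 53°  [linear pair at T on DM]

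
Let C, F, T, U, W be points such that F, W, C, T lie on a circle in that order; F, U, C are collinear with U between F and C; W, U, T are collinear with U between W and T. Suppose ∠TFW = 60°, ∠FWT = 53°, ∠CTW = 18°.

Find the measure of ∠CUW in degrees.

∠CUW = 71°

1. ∠TCW = 120°  [cyclic FWCT, opposite ∠F+∠C]
2. ∠FTW = 67°  [△FWT]
3. ∠CWT = 42°  [△WCT]
4. ∠FCW = 67°  [same arc FW]
5. ∠CUW = 71°  [△WUC]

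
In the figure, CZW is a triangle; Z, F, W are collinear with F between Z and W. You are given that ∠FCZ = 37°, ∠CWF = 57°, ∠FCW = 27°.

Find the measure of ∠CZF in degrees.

1. ∠CFW = 96°  [△CFW]
2. ∠CFZ = 84°  [linear pair at F on ZW]
3. ∠CZF = 59°  [△CZF]

∠CZF = 59°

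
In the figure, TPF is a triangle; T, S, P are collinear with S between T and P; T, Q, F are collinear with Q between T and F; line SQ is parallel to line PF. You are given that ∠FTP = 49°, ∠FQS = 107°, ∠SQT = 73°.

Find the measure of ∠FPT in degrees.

1. ∠QTS = 49°  [S on TP, Q on TF]
2. ∠QST = 58°  [△TSQ]
3. ∠FPT = 58°  [SQ∥PF, corresponding at S]

∠FPT = 58°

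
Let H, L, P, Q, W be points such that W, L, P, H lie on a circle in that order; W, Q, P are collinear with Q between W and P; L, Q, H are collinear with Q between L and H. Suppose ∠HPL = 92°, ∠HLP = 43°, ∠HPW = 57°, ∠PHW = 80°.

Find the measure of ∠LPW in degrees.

1. ∠LHP = 45°  [△LPH]
2. ∠PLW = 100°  [cyclic WLPH, opposite ∠L+∠H]
3. ∠LWP = 45°  [same arc LP]
4. ∠LPW = 35°  [△WLP]

∠LPW = 35°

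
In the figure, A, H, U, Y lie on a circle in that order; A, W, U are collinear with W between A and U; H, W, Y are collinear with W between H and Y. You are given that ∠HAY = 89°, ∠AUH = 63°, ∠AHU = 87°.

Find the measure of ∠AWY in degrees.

1. ∠AYH = 63°  [same arc AH]
2. ∠HAU = 30°  [△AHU]
3. ∠AHY = 28°  [△AHY]
4. ∠HYU = 30°  [same arc HU]
5. ∠AUY = 28°  [same arc AY]
6. ∠UWY = 122°  [△UWY]
7. ∠AWY = 58°  [linear pair at W on AU]

∠AWY = 58°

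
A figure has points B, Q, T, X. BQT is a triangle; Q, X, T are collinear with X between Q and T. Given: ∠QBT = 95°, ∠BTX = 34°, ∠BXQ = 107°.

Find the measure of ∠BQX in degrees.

∠BQX = 51°

1. ∠BTQ = 34°  [X on ray TQ]
2. ∠BQT = 51°  [△BQT]
3. ∠BQX = 51°  [X on ray QT]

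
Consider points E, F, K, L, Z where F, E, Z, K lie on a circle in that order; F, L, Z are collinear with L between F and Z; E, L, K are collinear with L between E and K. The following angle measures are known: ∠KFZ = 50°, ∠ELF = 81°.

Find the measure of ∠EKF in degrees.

1. ∠KEZ = 50°  [same arc ZK]
2. ∠ELZ = 99°  [linear pair at L on FZ]
3. ∠EZF = 31°  [△ELZ]
4. ∠EKF = 31°  [same arc FE]

∠EKF = 31°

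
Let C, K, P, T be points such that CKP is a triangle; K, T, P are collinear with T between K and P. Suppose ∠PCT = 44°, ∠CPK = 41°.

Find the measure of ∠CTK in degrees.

1. ∠CPT = 41°  [T on ray PK]
2. ∠CTP = 95°  [△CTP]
3. ∠CTK = 85°  [linear pair at T on KP]

∠CTK = 85°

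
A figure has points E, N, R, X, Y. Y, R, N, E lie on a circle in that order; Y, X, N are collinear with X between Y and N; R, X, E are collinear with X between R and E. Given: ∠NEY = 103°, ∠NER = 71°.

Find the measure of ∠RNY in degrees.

∠RNY = 32°

1. ∠NRY = 77°  [cyclic YRNE, opposite ∠R+∠E]
2. ∠NYR = 71°  [same arc RN]
3. ∠RNY = 32°  [△YRN]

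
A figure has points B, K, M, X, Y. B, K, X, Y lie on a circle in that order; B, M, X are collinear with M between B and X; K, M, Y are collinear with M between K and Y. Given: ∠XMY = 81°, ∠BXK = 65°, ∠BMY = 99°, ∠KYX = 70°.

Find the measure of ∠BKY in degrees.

∠BKY = 29°

1. ∠BMK = 81°  [vertical angles at M]
2. ∠KBX = 70°  [same arc KX]
3. ∠BKY = 29°  [△BMK]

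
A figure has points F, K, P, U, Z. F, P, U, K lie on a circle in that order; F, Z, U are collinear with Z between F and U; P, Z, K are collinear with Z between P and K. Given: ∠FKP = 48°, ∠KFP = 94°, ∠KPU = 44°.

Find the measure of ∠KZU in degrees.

∠KZU = 92°

1. ∠FPK = 38°  [△FPK]
2. ∠KUP = 86°  [cyclic FPUK, opposite ∠F+∠U]
3. ∠PKU = 50°  [△PUK]
4. ∠FUK = 38°  [same arc FK]
5. ∠KZU = 92°  [△UZK]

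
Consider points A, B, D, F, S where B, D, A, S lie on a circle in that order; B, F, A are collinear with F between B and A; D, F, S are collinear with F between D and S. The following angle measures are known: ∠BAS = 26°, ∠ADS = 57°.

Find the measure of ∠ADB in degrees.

∠ADB = 83°

1. ∠ABS = 57°  [same arc AS]
2. ∠ASB = 97°  [△BAS]
3. ∠ADB = 83°  [cyclic BDAS, opposite ∠D+∠S]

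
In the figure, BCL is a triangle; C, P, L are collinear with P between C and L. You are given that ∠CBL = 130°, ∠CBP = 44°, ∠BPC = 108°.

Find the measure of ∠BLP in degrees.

∠BLP = 22°

1. ∠BCP = 28°  [△BCP]
2. ∠BCL = 28°  [P on ray CL]
3. ∠BLC = 22°  [△BCL]
4. ∠BLP = 22°  [P on ray LC]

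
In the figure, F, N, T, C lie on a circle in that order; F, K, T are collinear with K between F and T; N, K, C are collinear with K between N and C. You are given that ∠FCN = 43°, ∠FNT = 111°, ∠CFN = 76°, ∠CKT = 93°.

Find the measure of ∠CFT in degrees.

1. ∠CNF = 61°  [△FNC]
2. ∠FCT = 69°  [cyclic FNTC, opposite ∠N+∠C]
3. ∠CTF = 61°  [same arc FC]
4. ∠CFT = 50°  [△FTC]

∠CFT = 50°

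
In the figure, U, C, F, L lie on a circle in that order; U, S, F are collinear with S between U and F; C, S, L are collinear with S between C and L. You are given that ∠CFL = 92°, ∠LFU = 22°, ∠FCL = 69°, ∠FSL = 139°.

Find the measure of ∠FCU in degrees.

1. ∠CUL = 88°  [cyclic UCFL, opposite ∠U+∠F]
2. ∠CLF = 19°  [△CFL]
3. ∠LCU = 22°  [same arc UL]
4. ∠CLU = 70°  [△UCL]
5. ∠CUF = 19°  [same arc CF]
6. ∠CFU = 70°  [same arc UC]
7. ∠FCU = 91°  [△UCF]

∠FCU = 91°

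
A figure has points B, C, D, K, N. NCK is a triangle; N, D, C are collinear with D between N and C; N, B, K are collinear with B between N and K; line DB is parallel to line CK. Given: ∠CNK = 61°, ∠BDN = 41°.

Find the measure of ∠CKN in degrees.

∠CKN = 78°

1. ∠BND = 61°  [D on NC, B on NK]
2. ∠DBN = 78°  [△NDB]
3. ∠CKN = 78°  [DB∥CK, corresponding at B]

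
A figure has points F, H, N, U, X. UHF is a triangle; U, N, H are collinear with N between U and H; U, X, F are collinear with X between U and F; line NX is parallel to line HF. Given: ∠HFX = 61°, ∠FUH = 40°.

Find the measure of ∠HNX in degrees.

∠HNX = 101°

1. ∠HFU = 61°  [X on ray FU]
2. ∠FHU = 79°  [△UHF]
3. ∠UNX = 79°  [NX∥HF, corresponding at N]
4. ∠HNX = 101°  [linear pair at N on UH]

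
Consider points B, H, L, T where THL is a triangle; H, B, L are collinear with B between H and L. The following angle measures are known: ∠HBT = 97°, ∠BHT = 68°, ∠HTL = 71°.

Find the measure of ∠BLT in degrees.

∠BLT = 41°

1. ∠LHT = 68°  [B on ray HL]
2. ∠HLT = 41°  [△THL]
3. ∠BLT = 41°  [B on ray LH]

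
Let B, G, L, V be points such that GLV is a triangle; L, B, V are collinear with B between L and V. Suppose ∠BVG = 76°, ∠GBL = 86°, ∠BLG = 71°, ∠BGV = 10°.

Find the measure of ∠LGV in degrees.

∠LGV = 33°

1. ∠GVL = 76°  [B on ray VL]
2. ∠GLV = 71°  [B on ray LV]
3. ∠LGV = 33°  [△GLV]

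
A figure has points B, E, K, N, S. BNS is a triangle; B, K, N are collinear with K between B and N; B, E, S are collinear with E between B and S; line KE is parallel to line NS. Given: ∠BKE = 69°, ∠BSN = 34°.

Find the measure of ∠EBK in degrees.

∠EBK = 77°

1. ∠BNS = 69°  [KE∥NS, corresponding at K]
2. ∠NBS = 77°  [△BNS]
3. ∠EBK = 77°  [K on BN, E on BS]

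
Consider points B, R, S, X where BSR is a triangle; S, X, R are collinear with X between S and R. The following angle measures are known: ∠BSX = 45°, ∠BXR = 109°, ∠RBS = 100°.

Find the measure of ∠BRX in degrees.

∠BRX = 35°

1. ∠BSR = 45°  [X on ray SR]
2. ∠BRS = 35°  [△BSR]
3. ∠BRX = 35°  [X on ray RS]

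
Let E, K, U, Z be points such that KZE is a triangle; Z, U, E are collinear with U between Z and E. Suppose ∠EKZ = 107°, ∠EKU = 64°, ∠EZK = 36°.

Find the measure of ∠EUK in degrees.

∠EUK = 79°

1. ∠KEZ = 37°  [△KZE]
2. ∠KEU = 37°  [U on ray EZ]
3. ∠EUK = 79°  [△KUE]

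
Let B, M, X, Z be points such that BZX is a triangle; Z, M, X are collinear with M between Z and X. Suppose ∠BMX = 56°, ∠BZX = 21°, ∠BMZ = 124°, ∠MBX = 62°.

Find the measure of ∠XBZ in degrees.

∠XBZ = 97°

1. ∠BXM = 62°  [△BMX]
2. ∠BXZ = 62°  [M on ray XZ]
3. ∠XBZ = 97°  [△BZX]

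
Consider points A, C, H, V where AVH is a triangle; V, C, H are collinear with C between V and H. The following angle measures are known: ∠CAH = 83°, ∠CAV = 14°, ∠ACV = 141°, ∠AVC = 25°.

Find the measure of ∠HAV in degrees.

1. ∠ACH = 39°  [linear pair at C on VH]
2. ∠AVH = 25°  [C on ray VH]
3. ∠AHC = 58°  [△ACH]
4. ∠AHV = 58°  [C on ray HV]
5. ∠HAV = 97°  [△AVH]

∠HAV = 97°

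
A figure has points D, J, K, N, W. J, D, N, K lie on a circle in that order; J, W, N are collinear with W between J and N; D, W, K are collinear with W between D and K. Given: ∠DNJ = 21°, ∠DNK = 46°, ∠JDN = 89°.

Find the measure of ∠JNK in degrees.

1. ∠DKJ = 21°  [same arc JD]
2. ∠DJK = 134°  [cyclic JDNK, opposite ∠J+∠N]
3. ∠JDK = 25°  [△JDK]
4. ∠JNK = 25°  [same arc JK]

∠JNK = 25°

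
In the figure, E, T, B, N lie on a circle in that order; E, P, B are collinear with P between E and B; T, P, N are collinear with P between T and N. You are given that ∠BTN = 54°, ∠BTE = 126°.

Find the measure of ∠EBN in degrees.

1. ∠BEN = 54°  [same arc BN]
2. ∠BNE = 54°  [cyclic ETBN, opposite ∠T+∠N]
3. ∠EBN = 72°  [△EBN]

∠EBN = 72°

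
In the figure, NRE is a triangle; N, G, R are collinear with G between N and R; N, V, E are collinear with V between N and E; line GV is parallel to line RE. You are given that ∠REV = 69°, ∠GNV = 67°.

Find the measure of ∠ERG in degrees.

1. ∠NER = 69°  [V on ray EN]
2. ∠ENR = 67°  [G on NR, V on NE]
3. ∠ERN = 44°  [△NRE]
4. ∠ERG = 44°  [G on ray RN]

∠ERG = 44°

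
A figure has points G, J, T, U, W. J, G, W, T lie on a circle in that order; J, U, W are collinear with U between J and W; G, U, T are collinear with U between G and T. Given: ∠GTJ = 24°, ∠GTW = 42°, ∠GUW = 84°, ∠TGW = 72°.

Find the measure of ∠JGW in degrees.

1. ∠GWJ = 24°  [same arc JG]
2. ∠GJW = 42°  [same arc GW]
3. ∠JGW = 114°  [△JGW]

∠JGW = 114°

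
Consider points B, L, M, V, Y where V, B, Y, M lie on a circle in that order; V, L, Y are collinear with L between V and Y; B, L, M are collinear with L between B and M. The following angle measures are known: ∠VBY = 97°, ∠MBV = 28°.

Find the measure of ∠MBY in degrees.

1. ∠VMY = 83°  [cyclic VBYM, opposite ∠B+∠M]
2. ∠MYV = 28°  [same arc VM]
3. ∠MVY = 69°  [△VYM]
4. ∠MBY = 69°  [same arc YM]

∠MBY = 69°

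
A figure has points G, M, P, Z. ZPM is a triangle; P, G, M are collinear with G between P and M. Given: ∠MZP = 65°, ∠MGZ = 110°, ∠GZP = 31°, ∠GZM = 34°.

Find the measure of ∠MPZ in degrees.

∠MPZ = 79°

1. ∠PGZ = 70°  [linear pair at G on PM]
2. ∠GPZ = 79°  [△ZPG]
3. ∠MPZ = 79°  [G on ray PM]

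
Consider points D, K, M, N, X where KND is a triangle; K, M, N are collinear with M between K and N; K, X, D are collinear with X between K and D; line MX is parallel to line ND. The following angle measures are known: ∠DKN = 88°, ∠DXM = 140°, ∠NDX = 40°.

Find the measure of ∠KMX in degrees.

1. ∠MKX = 88°  [M on KN, X on KD]
2. ∠KXM = 40°  [linear pair at X on KD]
3. ∠KMX = 52°  [△KMX]

∠KMX = 52°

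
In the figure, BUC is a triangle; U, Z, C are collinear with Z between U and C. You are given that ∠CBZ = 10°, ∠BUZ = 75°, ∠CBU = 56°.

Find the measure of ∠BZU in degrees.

1. ∠BUC = 75°  [Z on ray UC]
2. ∠BCU = 49°  [△BUC]
3. ∠BCZ = 49°  [Z on ray CU]
4. ∠BZC = 121°  [△BZC]
5. ∠BZU = 59°  [linear pair at Z on UC]

∠BZU = 59°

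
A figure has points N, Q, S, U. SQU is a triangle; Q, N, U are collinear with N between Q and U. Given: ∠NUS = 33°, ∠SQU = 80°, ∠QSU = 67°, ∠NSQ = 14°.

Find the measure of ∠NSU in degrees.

∠NSU = 53°

1. ∠NQS = 80°  [N on ray QU]
2. ∠QNS = 86°  [△SQN]
3. ∠SNU = 94°  [linear pair at N on QU]
4. ∠NSU = 53°  [△SNU]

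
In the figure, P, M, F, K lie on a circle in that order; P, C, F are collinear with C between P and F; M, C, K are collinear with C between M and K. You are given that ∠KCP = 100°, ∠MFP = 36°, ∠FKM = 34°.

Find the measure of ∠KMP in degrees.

∠KMP = 66°

1. ∠FCM = 100°  [vertical angles at C]
2. ∠FPM = 34°  [same arc MF]
3. ∠MCP = 80°  [linear pair at C on PF]
4. ∠KMP = 66°  [△PCM]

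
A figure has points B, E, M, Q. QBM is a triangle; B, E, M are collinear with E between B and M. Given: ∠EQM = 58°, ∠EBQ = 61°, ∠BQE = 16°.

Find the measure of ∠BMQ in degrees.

1. ∠BEQ = 103°  [△QBE]
2. ∠MEQ = 77°  [linear pair at E on BM]
3. ∠EMQ = 45°  [△QEM]
4. ∠BMQ = 45°  [E on ray MB]

∠BMQ = 45°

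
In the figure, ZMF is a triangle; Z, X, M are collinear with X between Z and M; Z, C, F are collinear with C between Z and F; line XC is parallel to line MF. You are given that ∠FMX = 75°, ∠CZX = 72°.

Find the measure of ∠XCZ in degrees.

∠XCZ = 33°

1. ∠FMZ = 75°  [X on ray MZ]
2. ∠FZM = 72°  [X on ZM, C on ZF]
3. ∠MFZ = 33°  [△ZMF]
4. ∠XCZ = 33°  [XC∥MF, corresponding at C]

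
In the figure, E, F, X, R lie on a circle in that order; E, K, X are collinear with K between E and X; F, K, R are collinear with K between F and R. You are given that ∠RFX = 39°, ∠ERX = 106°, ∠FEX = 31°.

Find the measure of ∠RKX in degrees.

∠RKX = 114°

1. ∠REX = 39°  [same arc XR]
2. ∠EXR = 35°  [△EXR]
3. ∠FRX = 31°  [same arc FX]
4. ∠RKX = 114°  [△XKR]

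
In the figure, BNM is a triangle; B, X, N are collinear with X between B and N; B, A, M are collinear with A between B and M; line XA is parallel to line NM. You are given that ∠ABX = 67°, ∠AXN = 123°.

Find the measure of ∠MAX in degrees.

1. ∠AXB = 57°  [linear pair at X on BN]
2. ∠BAX = 56°  [△BXA]
3. ∠MAX = 124°  [linear pair at A on BM]

∠MAX = 124°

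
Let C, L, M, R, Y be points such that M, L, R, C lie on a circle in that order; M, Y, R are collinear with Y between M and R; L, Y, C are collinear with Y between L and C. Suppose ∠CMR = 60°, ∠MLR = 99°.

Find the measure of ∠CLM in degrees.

∠CLM = 39°

1. ∠MCR = 81°  [cyclic MLRC, opposite ∠L+∠C]
2. ∠CRM = 39°  [△MRC]
3. ∠CLM = 39°  [same arc MC]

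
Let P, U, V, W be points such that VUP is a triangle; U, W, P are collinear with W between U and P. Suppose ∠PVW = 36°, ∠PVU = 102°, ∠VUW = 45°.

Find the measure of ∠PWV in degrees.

∠PWV = 111°

1. ∠PUV = 45°  [W on ray UP]
2. ∠UPV = 33°  [△VUP]
3. ∠VPW = 33°  [W on ray PU]
4. ∠PWV = 111°  [△VWP]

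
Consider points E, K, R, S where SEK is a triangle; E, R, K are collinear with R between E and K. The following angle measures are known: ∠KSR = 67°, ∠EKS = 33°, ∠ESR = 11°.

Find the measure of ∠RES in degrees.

∠RES = 69°

1. ∠RKS = 33°  [R on ray KE]
2. ∠KRS = 80°  [△SRK]
3. ∠ERS = 100°  [linear pair at R on EK]
4. ∠RES = 69°  [△SER]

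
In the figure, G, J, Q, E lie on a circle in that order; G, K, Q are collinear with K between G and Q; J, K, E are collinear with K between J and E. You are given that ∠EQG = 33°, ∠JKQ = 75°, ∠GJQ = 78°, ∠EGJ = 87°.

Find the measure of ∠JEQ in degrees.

∠JEQ = 42°

1. ∠EJG = 33°  [same arc GE]
2. ∠GKJ = 105°  [linear pair at K on GQ]
3. ∠JGQ = 42°  [△GKJ]
4. ∠JEQ = 42°  [same arc JQ]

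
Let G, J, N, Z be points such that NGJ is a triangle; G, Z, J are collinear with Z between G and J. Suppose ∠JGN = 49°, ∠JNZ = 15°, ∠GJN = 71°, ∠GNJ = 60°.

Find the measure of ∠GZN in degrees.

1. ∠NJZ = 71°  [Z on ray JG]
2. ∠JZN = 94°  [△NZJ]
3. ∠GZN = 86°  [linear pair at Z on GJ]

∠GZN = 86°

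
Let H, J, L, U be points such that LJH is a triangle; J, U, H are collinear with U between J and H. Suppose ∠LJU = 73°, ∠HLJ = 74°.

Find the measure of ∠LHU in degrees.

1. ∠HJL = 73°  [U on ray JH]
2. ∠JHL = 33°  [△LJH]
3. ∠LHU = 33°  [U on ray HJ]

∠LHU = 33°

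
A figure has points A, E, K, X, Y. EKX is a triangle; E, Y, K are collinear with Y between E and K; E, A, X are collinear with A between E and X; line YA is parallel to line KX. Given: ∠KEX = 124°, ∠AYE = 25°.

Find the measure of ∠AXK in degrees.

1. ∠AEY = 124°  [Y on EK, A on EX]
2. ∠EAY = 31°  [△EYA]
3. ∠XAY = 149°  [linear pair at A on EX]
4. ∠AXK = 31°  [YA∥KX, co-interior at X–A]

∠AXK = 31°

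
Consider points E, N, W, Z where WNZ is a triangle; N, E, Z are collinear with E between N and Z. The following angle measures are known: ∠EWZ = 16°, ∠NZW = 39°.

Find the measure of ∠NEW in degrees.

∠NEW = 55°

1. ∠EZW = 39°  [E on ray ZN]
2. ∠WEZ = 125°  [△WEZ]
3. ∠NEW = 55°  [linear pair at E on NZ]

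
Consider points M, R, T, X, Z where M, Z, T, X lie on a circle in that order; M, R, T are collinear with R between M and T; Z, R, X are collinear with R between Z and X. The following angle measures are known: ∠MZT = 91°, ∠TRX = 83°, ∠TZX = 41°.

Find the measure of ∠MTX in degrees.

∠MTX = 50°

1. ∠MXT = 89°  [cyclic MZTX, opposite ∠Z+∠X]
2. ∠TMX = 41°  [same arc TX]
3. ∠MTX = 50°  [△MTX]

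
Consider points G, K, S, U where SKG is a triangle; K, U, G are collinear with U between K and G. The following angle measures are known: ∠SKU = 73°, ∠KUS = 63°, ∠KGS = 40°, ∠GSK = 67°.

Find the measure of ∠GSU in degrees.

1. ∠GUS = 117°  [linear pair at U on KG]
2. ∠SGU = 40°  [U on ray GK]
3. ∠GSU = 23°  [△SUG]

∠GSU = 23°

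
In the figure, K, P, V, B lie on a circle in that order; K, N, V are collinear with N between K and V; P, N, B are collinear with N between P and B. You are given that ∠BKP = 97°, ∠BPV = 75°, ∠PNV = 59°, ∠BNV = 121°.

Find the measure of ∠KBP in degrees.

1. ∠BKV = 75°  [same arc VB]
2. ∠BNK = 59°  [vertical angles at N]
3. ∠KBP = 46°  [△KNB]

∠KBP = 46°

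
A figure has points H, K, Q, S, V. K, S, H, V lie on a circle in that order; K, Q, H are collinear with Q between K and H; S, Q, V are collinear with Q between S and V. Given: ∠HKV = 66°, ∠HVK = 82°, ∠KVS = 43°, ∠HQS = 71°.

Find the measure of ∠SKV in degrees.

1. ∠KHV = 32°  [△KHV]
2. ∠KSV = 32°  [same arc KV]
3. ∠SKV = 105°  [△KSV]

∠SKV = 105°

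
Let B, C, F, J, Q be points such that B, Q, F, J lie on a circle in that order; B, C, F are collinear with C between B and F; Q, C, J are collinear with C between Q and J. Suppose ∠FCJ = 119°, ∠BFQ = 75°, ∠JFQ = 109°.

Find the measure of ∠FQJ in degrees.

∠FQJ = 44°

1. ∠BCQ = 119°  [vertical angles at C]
2. ∠FCQ = 61°  [linear pair at C on BF]
3. ∠FQJ = 44°  [△QCF]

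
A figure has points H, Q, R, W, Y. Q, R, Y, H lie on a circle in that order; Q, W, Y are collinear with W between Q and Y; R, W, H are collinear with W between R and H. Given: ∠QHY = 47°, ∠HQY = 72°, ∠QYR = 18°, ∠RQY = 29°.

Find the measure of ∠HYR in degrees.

∠HYR = 79°

1. ∠HRY = 72°  [same arc YH]
2. ∠RHY = 29°  [same arc RY]
3. ∠HYR = 79°  [△RYH]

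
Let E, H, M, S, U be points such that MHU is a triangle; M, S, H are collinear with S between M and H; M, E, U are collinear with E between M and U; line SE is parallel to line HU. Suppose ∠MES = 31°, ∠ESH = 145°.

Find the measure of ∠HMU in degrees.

∠HMU = 114°

1. ∠ESM = 35°  [linear pair at S on MH]
2. ∠EMS = 114°  [△MSE]
3. ∠HMU = 114°  [S on MH, E on MU]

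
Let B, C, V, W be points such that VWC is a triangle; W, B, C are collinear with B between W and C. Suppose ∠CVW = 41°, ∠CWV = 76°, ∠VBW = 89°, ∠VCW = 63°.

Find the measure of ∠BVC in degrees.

1. ∠CBV = 91°  [linear pair at B on WC]
2. ∠BCV = 63°  [B on ray CW]
3. ∠BVC = 26°  [△VBC]

∠BVC = 26°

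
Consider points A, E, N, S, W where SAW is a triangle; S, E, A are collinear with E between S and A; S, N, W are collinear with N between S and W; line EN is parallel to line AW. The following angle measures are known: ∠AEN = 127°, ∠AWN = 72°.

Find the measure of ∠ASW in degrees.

∠ASW = 55°

1. ∠NES = 53°  [linear pair at E on SA]
2. ∠AWS = 72°  [N on ray WS]
3. ∠SAW = 53°  [EN∥AW, corresponding at E]
4. ∠ASW = 55°  [△SAW]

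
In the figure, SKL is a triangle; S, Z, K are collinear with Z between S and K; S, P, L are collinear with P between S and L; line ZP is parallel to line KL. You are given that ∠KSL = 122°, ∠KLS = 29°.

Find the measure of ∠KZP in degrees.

∠KZP = 151°

1. ∠LKS = 29°  [△SKL]
2. ∠PZS = 29°  [ZP∥KL, corresponding at Z]
3. ∠KZP = 151°  [linear pair at Z on SK]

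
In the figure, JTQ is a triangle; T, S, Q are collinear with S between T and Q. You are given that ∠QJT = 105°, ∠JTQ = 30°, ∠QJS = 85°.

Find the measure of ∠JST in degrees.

∠JST = 130°

1. ∠JQT = 45°  [△JTQ]
2. ∠JQS = 45°  [S on ray QT]
3. ∠JSQ = 50°  [△JSQ]
4. ∠JST = 130°  [linear pair at S on TQ]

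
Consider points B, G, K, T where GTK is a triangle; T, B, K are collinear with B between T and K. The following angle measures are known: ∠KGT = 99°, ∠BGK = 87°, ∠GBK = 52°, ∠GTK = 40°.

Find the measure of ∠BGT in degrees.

∠BGT = 12°

1. ∠GBT = 128°  [linear pair at B on TK]
2. ∠BTG = 40°  [B on ray TK]
3. ∠BGT = 12°  [△GTB]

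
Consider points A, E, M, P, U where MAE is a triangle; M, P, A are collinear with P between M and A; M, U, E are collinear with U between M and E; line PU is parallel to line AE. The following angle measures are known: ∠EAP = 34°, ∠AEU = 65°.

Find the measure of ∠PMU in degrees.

∠PMU = 81°

1. ∠EAM = 34°  [P on ray AM]
2. ∠AEM = 65°  [U on ray EM]
3. ∠AME = 81°  [△MAE]
4. ∠PMU = 81°  [P on MA, U on ME]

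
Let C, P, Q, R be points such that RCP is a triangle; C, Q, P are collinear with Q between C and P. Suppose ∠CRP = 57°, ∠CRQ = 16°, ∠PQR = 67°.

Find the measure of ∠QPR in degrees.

1. ∠CQR = 113°  [linear pair at Q on CP]
2. ∠QCR = 51°  [△RCQ]
3. ∠PCR = 51°  [Q on ray CP]
4. ∠CPR = 72°  [△RCP]
5. ∠QPR = 72°  [Q on ray PC]

∠QPR = 72°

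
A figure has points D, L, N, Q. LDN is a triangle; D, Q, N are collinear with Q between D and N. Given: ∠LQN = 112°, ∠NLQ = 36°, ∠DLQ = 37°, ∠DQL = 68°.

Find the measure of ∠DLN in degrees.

1. ∠LNQ = 32°  [△LQN]
2. ∠LDQ = 75°  [△LDQ]
3. ∠DNL = 32°  [Q on ray ND]
4. ∠LDN = 75°  [Q on ray DN]
5. ∠DLN = 73°  [△LDN]

∠DLN = 73°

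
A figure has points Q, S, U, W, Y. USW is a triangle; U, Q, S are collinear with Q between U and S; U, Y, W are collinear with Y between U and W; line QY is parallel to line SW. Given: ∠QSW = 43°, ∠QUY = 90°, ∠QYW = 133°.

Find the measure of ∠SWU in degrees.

1. ∠USW = 43°  [Q on ray SU]
2. ∠SUW = 90°  [Q on US, Y on UW]
3. ∠SWU = 47°  [△USW]

∠SWU = 47°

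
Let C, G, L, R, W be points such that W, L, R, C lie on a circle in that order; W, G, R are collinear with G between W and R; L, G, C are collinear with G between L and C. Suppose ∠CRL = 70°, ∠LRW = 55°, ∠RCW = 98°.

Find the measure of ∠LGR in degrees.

∠LGR = 58°

1. ∠CWL = 110°  [cyclic WLRC, opposite ∠W+∠R]
2. ∠LCW = 55°  [same arc WL]
3. ∠RLW = 82°  [cyclic WLRC, opposite ∠L+∠C]
4. ∠CLW = 15°  [△WLC]
5. ∠LWR = 43°  [△WLR]
6. ∠LGW = 122°  [△WGL]
7. ∠LGR = 58°  [linear pair at G on WR]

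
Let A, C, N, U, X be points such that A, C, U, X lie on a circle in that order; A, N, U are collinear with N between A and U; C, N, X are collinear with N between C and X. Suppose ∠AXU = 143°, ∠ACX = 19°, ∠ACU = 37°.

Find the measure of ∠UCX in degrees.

∠UCX = 18°

1. ∠AUX = 19°  [same arc AX]
2. ∠UAX = 18°  [△AUX]
3. ∠UCX = 18°  [same arc UX]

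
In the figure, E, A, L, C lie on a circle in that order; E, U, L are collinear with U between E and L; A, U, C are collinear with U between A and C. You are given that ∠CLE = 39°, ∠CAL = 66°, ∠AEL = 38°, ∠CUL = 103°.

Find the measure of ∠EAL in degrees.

∠EAL = 105°

1. ∠CEL = 66°  [same arc LC]
2. ∠ECL = 75°  [△ELC]
3. ∠EAL = 105°  [cyclic EALC, opposite ∠A+∠C]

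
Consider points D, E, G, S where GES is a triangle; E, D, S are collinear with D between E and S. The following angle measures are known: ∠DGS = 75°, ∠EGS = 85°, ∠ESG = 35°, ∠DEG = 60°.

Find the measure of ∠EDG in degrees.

1. ∠DSG = 35°  [D on ray SE]
2. ∠GDS = 70°  [△GDS]
3. ∠EDG = 110°  [linear pair at D on ES]

∠EDG = 110°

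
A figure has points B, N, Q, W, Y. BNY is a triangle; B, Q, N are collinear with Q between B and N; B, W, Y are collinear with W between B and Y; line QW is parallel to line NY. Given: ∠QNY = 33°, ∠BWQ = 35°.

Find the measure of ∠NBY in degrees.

∠NBY = 112°

1. ∠BNY = 33°  [Q on ray NB]
2. ∠BYN = 35°  [QW∥NY, corresponding at W]
3. ∠NBY = 112°  [△BNY]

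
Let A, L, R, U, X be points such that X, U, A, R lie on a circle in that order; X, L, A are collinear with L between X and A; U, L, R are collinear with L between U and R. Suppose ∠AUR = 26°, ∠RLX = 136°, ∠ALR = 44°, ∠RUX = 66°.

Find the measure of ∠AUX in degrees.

1. ∠ALU = 136°  [vertical angles at L]
2. ∠ULX = 44°  [vertical angles at L]
3. ∠AXU = 70°  [△XLU]
4. ∠UAX = 18°  [△ULA]
5. ∠AUX = 92°  [△XUA]

∠AUX = 92°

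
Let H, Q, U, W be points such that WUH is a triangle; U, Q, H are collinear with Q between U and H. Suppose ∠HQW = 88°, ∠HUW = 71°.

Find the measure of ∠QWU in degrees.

∠QWU = 17°

1. ∠UQW = 92°  [linear pair at Q on UH]
2. ∠QUW = 71°  [Q on ray UH]
3. ∠QWU = 17°  [△WUQ]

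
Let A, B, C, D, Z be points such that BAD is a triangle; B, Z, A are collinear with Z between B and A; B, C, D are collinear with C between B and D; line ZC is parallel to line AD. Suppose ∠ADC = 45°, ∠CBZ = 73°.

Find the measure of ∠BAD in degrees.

∠BAD = 62°

1. ∠ADB = 45°  [C on ray DB]
2. ∠ABD = 73°  [Z on BA, C on BD]
3. ∠BAD = 62°  [△BAD]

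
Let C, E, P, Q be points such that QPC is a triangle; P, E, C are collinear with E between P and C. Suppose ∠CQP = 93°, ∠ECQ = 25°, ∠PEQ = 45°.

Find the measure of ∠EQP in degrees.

1. ∠PCQ = 25°  [E on ray CP]
2. ∠CPQ = 62°  [△QPC]
3. ∠EPQ = 62°  [E on ray PC]
4. ∠EQP = 73°  [△QPE]

∠EQP = 73°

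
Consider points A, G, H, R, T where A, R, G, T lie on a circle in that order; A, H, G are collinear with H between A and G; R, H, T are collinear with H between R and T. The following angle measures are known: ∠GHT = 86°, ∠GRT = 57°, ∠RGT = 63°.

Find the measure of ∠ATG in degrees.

∠ATG = 89°

1. ∠GAT = 57°  [same arc GT]
2. ∠GTR = 60°  [△RGT]
3. ∠AGT = 34°  [△GHT]
4. ∠ATG = 89°  [△AGT]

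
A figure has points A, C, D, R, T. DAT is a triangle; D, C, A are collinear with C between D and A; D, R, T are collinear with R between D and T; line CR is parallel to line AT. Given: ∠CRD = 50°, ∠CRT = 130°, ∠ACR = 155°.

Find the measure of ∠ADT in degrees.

∠ADT = 105°

1. ∠DCR = 25°  [linear pair at C on DA]
2. ∠CDR = 105°  [△DCR]
3. ∠ADT = 105°  [C on DA, R on DT]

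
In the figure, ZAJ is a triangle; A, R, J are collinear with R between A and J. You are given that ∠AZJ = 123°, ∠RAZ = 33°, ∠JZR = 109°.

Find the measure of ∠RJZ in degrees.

1. ∠JAZ = 33°  [R on ray AJ]
2. ∠AJZ = 24°  [△ZAJ]
3. ∠RJZ = 24°  [R on ray JA]

∠RJZ = 24°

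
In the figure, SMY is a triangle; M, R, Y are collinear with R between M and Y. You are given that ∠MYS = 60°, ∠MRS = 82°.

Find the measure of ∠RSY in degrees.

1. ∠RYS = 60°  [R on ray YM]
2. ∠SRY = 98°  [linear pair at R on MY]
3. ∠RSY = 22°  [△SRY]

∠RSY = 22°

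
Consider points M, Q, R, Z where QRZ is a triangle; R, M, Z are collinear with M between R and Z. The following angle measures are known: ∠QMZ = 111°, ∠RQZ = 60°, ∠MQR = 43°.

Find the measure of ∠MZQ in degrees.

1. ∠QMR = 69°  [linear pair at M on RZ]
2. ∠MRQ = 68°  [△QRM]
3. ∠QRZ = 68°  [M on ray RZ]
4. ∠QZR = 52°  [△QRZ]
5. ∠MZQ = 52°  [M on ray ZR]

∠MZQ = 52°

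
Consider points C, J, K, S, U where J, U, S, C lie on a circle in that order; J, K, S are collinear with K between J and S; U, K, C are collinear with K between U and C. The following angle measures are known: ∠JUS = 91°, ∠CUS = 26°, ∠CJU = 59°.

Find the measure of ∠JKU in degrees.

1. ∠JCS = 89°  [cyclic JUSC, opposite ∠U+∠C]
2. ∠CJS = 26°  [same arc SC]
3. ∠CSU = 121°  [cyclic JUSC, opposite ∠J+∠S]
4. ∠CSJ = 65°  [△JSC]
5. ∠SCU = 33°  [△USC]
6. ∠CUJ = 65°  [same arc JC]
7. ∠SJU = 33°  [same arc US]
8. ∠JKU = 82°  [△JKU]

∠JKU = 82°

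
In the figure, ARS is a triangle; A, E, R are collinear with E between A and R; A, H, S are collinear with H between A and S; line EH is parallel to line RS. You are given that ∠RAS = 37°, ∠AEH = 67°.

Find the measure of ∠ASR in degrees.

∠ASR = 76°

1. ∠EAH = 37°  [E on AR, H on AS]
2. ∠AHE = 76°  [△AEH]
3. ∠ASR = 76°  [EH∥RS, corresponding at H]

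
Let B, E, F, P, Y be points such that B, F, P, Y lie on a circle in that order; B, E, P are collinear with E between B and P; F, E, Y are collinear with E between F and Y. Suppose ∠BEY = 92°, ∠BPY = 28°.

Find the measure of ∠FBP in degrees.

1. ∠FEP = 92°  [vertical angles at E]
2. ∠BFY = 28°  [same arc BY]
3. ∠BEF = 88°  [linear pair at E on BP]
4. ∠FBP = 64°  [△BEF]

∠FBP = 64°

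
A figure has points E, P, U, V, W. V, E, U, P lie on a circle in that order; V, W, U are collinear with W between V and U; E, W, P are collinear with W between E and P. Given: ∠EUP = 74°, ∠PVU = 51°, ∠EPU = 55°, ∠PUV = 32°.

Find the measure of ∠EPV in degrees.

1. ∠EVP = 106°  [cyclic VEUP, opposite ∠V+∠U]
2. ∠PEV = 32°  [same arc VP]
3. ∠EPV = 42°  [△VEP]

∠EPV = 42°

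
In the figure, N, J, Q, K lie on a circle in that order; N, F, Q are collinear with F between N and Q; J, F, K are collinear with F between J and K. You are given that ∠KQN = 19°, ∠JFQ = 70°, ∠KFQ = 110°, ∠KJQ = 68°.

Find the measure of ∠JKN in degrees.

1. ∠KFN = 70°  [vertical angles at F]
2. ∠KNQ = 68°  [same arc QK]
3. ∠JKN = 42°  [△NFK]

∠JKN = 42°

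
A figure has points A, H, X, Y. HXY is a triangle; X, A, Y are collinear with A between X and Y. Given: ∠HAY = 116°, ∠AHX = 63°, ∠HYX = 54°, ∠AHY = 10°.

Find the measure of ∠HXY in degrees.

1. ∠HAX = 64°  [linear pair at A on XY]
2. ∠AXH = 53°  [△HXA]
3. ∠HXY = 53°  [A on ray XY]

∠HXY = 53°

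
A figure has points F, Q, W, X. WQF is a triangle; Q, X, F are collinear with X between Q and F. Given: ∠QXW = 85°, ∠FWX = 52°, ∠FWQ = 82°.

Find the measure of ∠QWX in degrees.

∠QWX = 30°

1. ∠FXW = 95°  [linear pair at X on QF]
2. ∠WFX = 33°  [△WXF]
3. ∠QFW = 33°  [X on ray FQ]
4. ∠FQW = 65°  [△WQF]
5. ∠WQX = 65°  [X on ray QF]
6. ∠QWX = 30°  [△WQX]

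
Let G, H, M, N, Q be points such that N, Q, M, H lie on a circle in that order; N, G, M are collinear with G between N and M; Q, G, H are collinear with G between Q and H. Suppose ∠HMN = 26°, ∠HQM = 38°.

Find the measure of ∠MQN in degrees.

∠MQN = 64°

1. ∠HNM = 38°  [same arc MH]
2. ∠MHN = 116°  [△NMH]
3. ∠MQN = 64°  [cyclic NQMH, opposite ∠Q+∠H]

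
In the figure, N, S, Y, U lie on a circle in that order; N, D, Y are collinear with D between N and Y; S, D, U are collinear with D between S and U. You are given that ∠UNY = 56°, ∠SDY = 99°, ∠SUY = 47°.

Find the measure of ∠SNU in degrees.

∠SNU = 103°

1. ∠USY = 56°  [same arc YU]
2. ∠SYU = 77°  [△SYU]
3. ∠SNU = 103°  [cyclic NSYU, opposite ∠N+∠Y]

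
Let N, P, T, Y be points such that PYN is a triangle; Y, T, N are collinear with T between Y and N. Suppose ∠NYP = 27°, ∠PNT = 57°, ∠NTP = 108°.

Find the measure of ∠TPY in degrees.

∠TPY = 81°

1. ∠PYT = 27°  [T on ray YN]
2. ∠PTY = 72°  [linear pair at T on YN]
3. ∠TPY = 81°  [△PYT]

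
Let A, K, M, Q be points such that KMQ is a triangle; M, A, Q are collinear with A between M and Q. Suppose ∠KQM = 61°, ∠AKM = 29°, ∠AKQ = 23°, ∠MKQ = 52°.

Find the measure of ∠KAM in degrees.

∠KAM = 84°

1. ∠AQK = 61°  [A on ray QM]
2. ∠KAQ = 96°  [△KAQ]
3. ∠KAM = 84°  [linear pair at A on MQ]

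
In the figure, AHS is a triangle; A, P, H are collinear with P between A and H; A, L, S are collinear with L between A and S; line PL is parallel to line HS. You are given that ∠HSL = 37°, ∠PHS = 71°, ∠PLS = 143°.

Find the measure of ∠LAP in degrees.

1. ∠AHS = 71°  [P on ray HA]
2. ∠ALP = 37°  [linear pair at L on AS]
3. ∠APL = 71°  [PL∥HS, corresponding at P]
4. ∠LAP = 72°  [△APL]

∠LAP = 72°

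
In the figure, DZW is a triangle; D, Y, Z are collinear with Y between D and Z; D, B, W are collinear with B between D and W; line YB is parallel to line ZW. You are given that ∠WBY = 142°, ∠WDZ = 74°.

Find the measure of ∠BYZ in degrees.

∠BYZ = 112°

1. ∠DBY = 38°  [linear pair at B on DW]
2. ∠BDY = 74°  [Y on DZ, B on DW]
3. ∠BYD = 68°  [△DYB]
4. ∠BYZ = 112°  [linear pair at Y on DZ]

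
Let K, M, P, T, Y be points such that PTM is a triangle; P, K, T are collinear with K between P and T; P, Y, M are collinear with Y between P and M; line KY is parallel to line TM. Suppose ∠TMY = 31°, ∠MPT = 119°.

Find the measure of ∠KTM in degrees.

1. ∠PMT = 31°  [Y on ray MP]
2. ∠MTP = 30°  [△PTM]
3. ∠KTM = 30°  [K on ray TP]

∠KTM = 30°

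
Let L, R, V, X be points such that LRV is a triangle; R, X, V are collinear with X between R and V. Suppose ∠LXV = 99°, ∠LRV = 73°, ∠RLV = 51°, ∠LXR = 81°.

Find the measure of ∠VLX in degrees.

∠VLX = 25°

1. ∠LVR = 56°  [△LRV]
2. ∠LVX = 56°  [X on ray VR]
3. ∠VLX = 25°  [△LXV]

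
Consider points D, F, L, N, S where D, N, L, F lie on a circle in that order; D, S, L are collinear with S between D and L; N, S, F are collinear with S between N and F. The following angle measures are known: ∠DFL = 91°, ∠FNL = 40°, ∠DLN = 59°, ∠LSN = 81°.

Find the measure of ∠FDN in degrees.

1. ∠DNL = 89°  [cyclic DNLF, opposite ∠N+∠F]
2. ∠DFN = 59°  [same arc DN]
3. ∠LDN = 32°  [△DNL]
4. ∠DSN = 99°  [linear pair at S on DL]
5. ∠DNF = 49°  [△DSN]
6. ∠FDN = 72°  [△DNF]

∠FDN = 72°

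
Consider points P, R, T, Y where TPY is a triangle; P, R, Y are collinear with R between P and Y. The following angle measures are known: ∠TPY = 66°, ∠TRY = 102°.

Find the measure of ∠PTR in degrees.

∠PTR = 36°

1. ∠RPT = 66°  [R on ray PY]
2. ∠PRT = 78°  [linear pair at R on PY]
3. ∠PTR = 36°  [△TPR]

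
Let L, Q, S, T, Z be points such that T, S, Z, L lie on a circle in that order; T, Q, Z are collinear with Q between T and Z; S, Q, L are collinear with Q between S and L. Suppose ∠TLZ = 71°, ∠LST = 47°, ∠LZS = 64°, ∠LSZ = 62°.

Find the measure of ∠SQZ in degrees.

1. ∠LTS = 116°  [cyclic TSZL, opposite ∠T+∠Z]
2. ∠LTZ = 62°  [same arc ZL]
3. ∠SLT = 17°  [△TSL]
4. ∠LQT = 101°  [△TQL]
5. ∠SQZ = 101°  [vertical angles at Q]

∠SQZ = 101°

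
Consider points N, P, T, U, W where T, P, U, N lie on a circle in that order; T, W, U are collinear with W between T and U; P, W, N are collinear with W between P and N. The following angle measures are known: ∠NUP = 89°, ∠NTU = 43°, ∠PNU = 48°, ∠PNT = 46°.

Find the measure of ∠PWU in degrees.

∠PWU = 91°

1. ∠NPU = 43°  [△PUN]
2. ∠PUT = 46°  [same arc TP]
3. ∠PWU = 91°  [△PWU]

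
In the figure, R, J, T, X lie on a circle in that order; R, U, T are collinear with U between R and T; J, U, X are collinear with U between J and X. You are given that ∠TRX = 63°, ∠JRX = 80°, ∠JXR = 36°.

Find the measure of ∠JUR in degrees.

1. ∠TJX = 63°  [same arc TX]
2. ∠JTR = 36°  [same arc RJ]
3. ∠JUT = 81°  [△JUT]
4. ∠JUR = 99°  [linear pair at U on RT]

∠JUR = 99°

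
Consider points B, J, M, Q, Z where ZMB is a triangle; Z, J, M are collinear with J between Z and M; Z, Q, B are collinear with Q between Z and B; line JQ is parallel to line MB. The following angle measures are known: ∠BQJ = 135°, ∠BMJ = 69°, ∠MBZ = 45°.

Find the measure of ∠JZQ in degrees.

1. ∠BMZ = 69°  [J on ray MZ]
2. ∠BZM = 66°  [△ZMB]
3. ∠JZQ = 66°  [J on ZM, Q on ZB]

∠JZQ = 66°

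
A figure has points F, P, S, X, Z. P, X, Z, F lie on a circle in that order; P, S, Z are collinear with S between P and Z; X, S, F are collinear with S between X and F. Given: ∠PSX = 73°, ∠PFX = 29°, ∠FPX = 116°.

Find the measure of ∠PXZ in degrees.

1. ∠PZX = 29°  [same arc PX]
2. ∠FXP = 35°  [△PXF]
3. ∠XPZ = 72°  [△PSX]
4. ∠PXZ = 79°  [△PXZ]

∠PXZ = 79°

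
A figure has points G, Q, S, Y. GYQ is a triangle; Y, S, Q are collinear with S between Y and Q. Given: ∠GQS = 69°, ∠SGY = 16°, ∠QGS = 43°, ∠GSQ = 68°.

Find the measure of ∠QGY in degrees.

∠QGY = 59°

1. ∠GQY = 69°  [S on ray QY]
2. ∠GSY = 112°  [linear pair at S on YQ]
3. ∠GYS = 52°  [△GYS]
4. ∠GYQ = 52°  [S on ray YQ]
5. ∠QGY = 59°  [△GYQ]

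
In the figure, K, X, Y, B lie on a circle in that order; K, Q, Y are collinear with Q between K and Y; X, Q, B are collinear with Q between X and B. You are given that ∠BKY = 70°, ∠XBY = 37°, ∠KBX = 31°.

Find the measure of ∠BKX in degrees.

∠BKX = 107°

1. ∠BXY = 70°  [same arc YB]
2. ∠BYX = 73°  [△XYB]
3. ∠BKX = 107°  [cyclic KXYB, opposite ∠K+∠Y]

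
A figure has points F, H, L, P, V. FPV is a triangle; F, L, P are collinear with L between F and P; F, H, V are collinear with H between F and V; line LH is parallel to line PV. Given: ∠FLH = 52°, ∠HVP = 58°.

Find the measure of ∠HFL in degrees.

∠HFL = 70°

1. ∠FPV = 52°  [LH∥PV, corresponding at L]
2. ∠FVP = 58°  [H on ray VF]
3. ∠PFV = 70°  [△FPV]
4. ∠HFL = 70°  [L on FP, H on FV]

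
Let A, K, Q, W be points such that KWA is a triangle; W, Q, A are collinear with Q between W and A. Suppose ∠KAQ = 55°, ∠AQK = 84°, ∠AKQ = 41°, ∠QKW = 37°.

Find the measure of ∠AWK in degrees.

∠AWK = 47°

1. ∠KQW = 96°  [linear pair at Q on WA]
2. ∠KWQ = 47°  [△KWQ]
3. ∠AWK = 47°  [Q on ray WA]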